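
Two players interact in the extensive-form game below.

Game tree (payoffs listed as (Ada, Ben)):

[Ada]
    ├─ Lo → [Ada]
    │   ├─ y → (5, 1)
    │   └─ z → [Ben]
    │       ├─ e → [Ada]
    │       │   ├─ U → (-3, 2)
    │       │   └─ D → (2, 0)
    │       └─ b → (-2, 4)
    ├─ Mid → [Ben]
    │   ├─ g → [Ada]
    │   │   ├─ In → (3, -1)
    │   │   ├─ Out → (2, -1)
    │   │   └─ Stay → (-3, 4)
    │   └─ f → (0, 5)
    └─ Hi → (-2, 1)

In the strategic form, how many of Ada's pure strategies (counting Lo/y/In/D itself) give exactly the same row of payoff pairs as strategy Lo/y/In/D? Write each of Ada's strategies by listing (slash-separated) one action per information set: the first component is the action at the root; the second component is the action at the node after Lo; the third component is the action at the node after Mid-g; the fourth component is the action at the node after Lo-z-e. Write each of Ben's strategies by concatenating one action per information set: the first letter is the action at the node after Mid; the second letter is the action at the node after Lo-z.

6

Row for Lo/y/In/D (columns ge, gb, fe, fb): (5,1) (5,1) (5,1) (5,1).
Under Lo/y/In/D, Ada's choice at the node after Mid-g and at the node after Lo-z-e can never be reached regardless of what Ben does, so varying those choices leaves every outcome unchanged.
Holding the reachable choices fixed and varying the unreachable ones freely already gives 3 × 2 = 6 equivalent strategies.
No other strategy reproduces this row, so those 6 are the full class: Lo/y/In/U, Lo/y/In/D, Lo/y/Out/U, Lo/y/Out/D, Lo/y/Stay/U, Lo/y/Stay/D.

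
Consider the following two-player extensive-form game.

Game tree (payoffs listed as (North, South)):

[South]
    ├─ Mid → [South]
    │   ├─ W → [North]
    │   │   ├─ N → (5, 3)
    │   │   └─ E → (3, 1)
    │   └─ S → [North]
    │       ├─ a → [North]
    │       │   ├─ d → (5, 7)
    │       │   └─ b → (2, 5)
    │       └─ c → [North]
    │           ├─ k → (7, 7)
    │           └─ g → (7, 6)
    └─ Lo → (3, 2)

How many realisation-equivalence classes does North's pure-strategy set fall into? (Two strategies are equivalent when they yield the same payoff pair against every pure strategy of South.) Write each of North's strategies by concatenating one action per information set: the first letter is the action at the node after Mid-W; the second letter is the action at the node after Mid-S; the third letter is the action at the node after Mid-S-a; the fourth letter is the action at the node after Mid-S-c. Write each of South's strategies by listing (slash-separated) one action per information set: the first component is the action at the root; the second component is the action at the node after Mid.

North has 16 pure strategies: Nadk, Nadg, Nabk, Nabg, Ncdk, Ncdg, Ncbk, Ncbg, Eadk, Eadg, Eabk, Eabg, Ecdk, Ecdg, Ecbk, Ecbg. Columns: Mid/W, Mid/S, Lo/W, Lo/S.
{Nadk, Nadg} → row (5,3) (5,7) (3,2) (3,2)
{Nabk, Nabg} → row (5,3) (2,5) (3,2) (3,2)
{Ncdk, Ncbk} → row (5,3) (7,7) (3,2) (3,2)
{Ncdg, Ncbg} → row (5,3) (7,6) (3,2) (3,2)
{Eadk, Eadg} → row (3,1) (5,7) (3,2) (3,2)
{Eabk, Eabg} → row (3,1) (2,5) (3,2) (3,2)
{Ecdk, Ecbk} → row (3,1) (7,7) (3,2) (3,2)
{Ecdg, Ecbg} → row (3,1) (7,6) (3,2) (3,2)
That's 8 distinct rows out of 16 strategies.

8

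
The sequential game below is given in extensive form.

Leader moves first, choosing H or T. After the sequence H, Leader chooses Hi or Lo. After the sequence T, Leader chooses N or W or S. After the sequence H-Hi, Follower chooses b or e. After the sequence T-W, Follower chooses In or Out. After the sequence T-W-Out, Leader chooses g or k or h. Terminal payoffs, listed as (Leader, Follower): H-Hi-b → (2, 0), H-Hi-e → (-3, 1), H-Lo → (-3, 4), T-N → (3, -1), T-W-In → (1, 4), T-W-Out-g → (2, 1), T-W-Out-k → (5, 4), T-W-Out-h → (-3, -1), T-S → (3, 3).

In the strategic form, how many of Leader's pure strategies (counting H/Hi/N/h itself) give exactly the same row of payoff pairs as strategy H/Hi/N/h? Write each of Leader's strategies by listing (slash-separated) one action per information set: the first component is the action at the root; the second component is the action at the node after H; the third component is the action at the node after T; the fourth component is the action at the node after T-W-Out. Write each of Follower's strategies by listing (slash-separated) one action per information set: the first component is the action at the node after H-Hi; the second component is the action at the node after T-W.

Row for H/Hi/N/h (columns b/In, b/Out, e/In, e/Out): (2,0) (2,0) (-3,1) (-3,1).
Under H/Hi/N/h, Leader's choice at the node after T and at the node after T-W-Out can never be reached regardless of what Follower does, so varying those choices leaves every outcome unchanged.
Holding the reachable choices fixed and varying the unreachable ones freely already gives 3 × 3 = 9 equivalent strategies.
No other strategy reproduces this row, so those 9 are the full class: H/Hi/N/g, H/Hi/N/k, H/Hi/N/h, H/Hi/W/g, H/Hi/W/k, H/Hi/W/h, H/Hi/S/g, H/Hi/S/k, H/Hi/S/h.

9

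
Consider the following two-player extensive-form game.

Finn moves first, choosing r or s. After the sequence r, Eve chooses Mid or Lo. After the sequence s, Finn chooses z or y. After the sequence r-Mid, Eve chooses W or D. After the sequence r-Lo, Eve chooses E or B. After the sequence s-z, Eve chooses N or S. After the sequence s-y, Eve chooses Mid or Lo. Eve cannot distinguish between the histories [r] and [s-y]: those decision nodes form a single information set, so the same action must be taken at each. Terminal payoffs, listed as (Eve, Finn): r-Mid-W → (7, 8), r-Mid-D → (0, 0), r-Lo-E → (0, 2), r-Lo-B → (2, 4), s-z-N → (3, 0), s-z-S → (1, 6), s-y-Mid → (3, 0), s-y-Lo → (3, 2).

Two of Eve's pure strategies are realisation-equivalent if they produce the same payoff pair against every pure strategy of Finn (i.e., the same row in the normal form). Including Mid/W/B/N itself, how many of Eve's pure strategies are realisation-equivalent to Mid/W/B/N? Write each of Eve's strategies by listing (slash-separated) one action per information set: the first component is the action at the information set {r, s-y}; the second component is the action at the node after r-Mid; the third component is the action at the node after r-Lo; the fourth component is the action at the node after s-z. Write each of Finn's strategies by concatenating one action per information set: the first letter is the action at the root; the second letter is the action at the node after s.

Row for Mid/W/B/N (columns rz, ry, sz, sy): (7,8) (7,8) (3,0) (3,0).
Under Mid/W/B/N, Eve's choice at the node after r-Lo can never be reached regardless of what Finn does, so varying those choices leaves every outcome unchanged.
Holding the reachable choices fixed and varying the unreachable one freely already gives 2 equivalent strategies.
No other strategy reproduces this row, so those 2 are the full class: Mid/W/E/N, Mid/W/B/N.

2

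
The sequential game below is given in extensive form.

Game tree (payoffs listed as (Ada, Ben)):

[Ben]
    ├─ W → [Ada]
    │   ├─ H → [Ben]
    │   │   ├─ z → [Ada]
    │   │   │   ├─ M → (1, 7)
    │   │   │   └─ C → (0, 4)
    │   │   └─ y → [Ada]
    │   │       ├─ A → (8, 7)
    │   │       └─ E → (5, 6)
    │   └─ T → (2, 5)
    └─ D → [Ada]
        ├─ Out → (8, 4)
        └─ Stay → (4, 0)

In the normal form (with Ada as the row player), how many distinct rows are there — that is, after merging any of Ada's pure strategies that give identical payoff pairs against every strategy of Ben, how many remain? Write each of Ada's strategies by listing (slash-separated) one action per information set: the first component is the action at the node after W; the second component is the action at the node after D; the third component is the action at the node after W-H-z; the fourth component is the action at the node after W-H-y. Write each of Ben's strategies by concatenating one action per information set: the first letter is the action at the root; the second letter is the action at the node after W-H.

Ada has 16 pure strategies: H/Out/M/A, H/Out/M/E, H/Out/C/A, H/Out/C/E, H/Stay/M/A, H/Stay/M/E, H/Stay/C/A, H/Stay/C/E, T/Out/M/A, T/Out/M/E, T/Out/C/A, T/Out/C/E, T/Stay/M/A, T/Stay/M/E, T/Stay/C/A, T/Stay/C/E. Columns: Wz, Wy, Dz, Dy.
{H/Out/M/A} → row (1,7) (8,7) (8,4) (8,4)
{H/Out/M/E} → row (1,7) (5,6) (8,4) (8,4)
{H/Out/C/A} → row (0,4) (8,7) (8,4) (8,4)
{H/Out/C/E} → row (0,4) (5,6) (8,4) (8,4)
{H/Stay/M/A} → row (1,7) (8,7) (4,0) (4,0)
{H/Stay/M/E} → row (1,7) (5,6) (4,0) (4,0)
{H/Stay/C/A} → row (0,4) (8,7) (4,0) (4,0)
{H/Stay/C/E} → row (0,4) (5,6) (4,0) (4,0)
{T/Out/M/A, T/Out/M/E, T/Out/C/A, T/Out/C/E} → row (2,5) (2,5) (8,4) (8,4)
{T/Stay/M/A, T/Stay/M/E, T/Stay/C/A, T/Stay/C/E} → row (2,5) (2,5) (4,0) (4,0)
That's 10 distinct rows out of 16 strategies.

10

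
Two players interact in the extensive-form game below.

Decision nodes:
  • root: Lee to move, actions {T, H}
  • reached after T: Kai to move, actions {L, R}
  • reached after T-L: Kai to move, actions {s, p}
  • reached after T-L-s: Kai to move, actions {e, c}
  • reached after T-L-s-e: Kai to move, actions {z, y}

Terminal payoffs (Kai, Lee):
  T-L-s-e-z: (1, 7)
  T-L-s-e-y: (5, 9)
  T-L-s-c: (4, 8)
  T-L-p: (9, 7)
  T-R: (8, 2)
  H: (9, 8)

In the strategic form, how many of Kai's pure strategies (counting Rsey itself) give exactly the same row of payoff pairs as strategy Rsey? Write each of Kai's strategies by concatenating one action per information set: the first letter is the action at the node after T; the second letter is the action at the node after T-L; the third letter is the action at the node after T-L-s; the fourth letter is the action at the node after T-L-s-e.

Row for Rsey (columns T, H): (8,2) (9,8).
Under Rsey, Kai's choice at the node after T-L and at the node after T-L-s and at the node after T-L-s-e can never be reached regardless of what Lee does, so varying those choices leaves every outcome unchanged.
Holding the reachable choices fixed and varying the unreachable ones freely already gives 2 × 2 × 2 = 8 equivalent strategies.
No other strategy reproduces this row, so those 8 are the full class: Rsez, Rsey, Rscz, Rscy, Rpez, Rpey, Rpcz, Rpcy.

8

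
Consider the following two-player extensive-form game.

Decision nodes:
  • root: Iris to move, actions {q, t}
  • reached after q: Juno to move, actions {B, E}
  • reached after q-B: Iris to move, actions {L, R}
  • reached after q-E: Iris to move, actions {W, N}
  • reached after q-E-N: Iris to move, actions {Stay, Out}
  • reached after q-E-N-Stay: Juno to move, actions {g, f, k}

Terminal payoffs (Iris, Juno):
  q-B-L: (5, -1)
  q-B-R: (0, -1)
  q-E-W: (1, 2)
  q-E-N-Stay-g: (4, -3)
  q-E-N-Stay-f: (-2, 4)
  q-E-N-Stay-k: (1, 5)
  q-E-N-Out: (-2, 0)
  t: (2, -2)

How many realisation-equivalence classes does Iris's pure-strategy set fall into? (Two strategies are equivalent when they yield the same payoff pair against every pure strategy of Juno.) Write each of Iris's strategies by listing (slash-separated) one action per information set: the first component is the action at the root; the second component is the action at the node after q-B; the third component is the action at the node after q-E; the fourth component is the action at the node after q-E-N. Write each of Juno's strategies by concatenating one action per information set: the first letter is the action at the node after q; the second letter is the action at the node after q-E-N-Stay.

Iris has 16 pure strategies: q/L/W/Stay, q/L/W/Out, q/L/N/Stay, q/L/N/Out, q/R/W/Stay, q/R/W/Out, q/R/N/Stay, q/R/N/Out, t/L/W/Stay, t/L/W/Out, t/L/N/Stay, t/L/N/Out, t/R/W/Stay, t/R/W/Out, t/R/N/Stay, t/R/N/Out. Columns: Bg, Bf, Bk, Eg, Ef, Ek.
{q/L/W/Stay, q/L/W/Out} → row (5,-1) (5,-1) (5,-1) (1,2) (1,2) (1,2)
{q/L/N/Stay} → row (5,-1) (5,-1) (5,-1) (4,-3) (-2,4) (1,5)
{q/L/N/Out} → row (5,-1) (5,-1) (5,-1) (-2,0) (-2,0) (-2,0)
{q/R/W/Stay, q/R/W/Out} → row (0,-1) (0,-1) (0,-1) (1,2) (1,2) (1,2)
{q/R/N/Stay} → row (0,-1) (0,-1) (0,-1) (4,-3) (-2,4) (1,5)
{q/R/N/Out} → row (0,-1) (0,-1) (0,-1) (-2,0) (-2,0) (-2,0)
{t/L/W/Stay, t/L/W/Out, t/L/N/Stay, t/L/N/Out, t/R/W/Stay, t/R/W/Out, t/R/N/Stay, t/R/N/Out} → row (2,-2) (2,-2) (2,-2) (2,-2) (2,-2) (2,-2)
That's 7 distinct rows out of 16 strategies.

7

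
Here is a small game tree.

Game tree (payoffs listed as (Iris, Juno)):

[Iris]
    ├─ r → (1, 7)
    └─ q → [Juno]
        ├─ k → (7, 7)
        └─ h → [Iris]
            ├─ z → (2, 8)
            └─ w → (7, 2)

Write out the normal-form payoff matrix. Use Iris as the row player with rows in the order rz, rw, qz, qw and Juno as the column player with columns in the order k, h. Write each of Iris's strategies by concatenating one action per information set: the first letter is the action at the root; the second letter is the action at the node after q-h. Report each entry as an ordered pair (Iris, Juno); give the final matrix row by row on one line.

rz: (1,7) (1,7) | rw: (1,7) (1,7) | qz: (7,7) (2,8) | qw: (7,7) (7,2)

Row rz: k→(1,7), h→(1,7)
Row rw: k→(1,7), h→(1,7)
Row qz: k→(7,7), h→(2,8)
Row qw: k→(7,7), h→(7,2)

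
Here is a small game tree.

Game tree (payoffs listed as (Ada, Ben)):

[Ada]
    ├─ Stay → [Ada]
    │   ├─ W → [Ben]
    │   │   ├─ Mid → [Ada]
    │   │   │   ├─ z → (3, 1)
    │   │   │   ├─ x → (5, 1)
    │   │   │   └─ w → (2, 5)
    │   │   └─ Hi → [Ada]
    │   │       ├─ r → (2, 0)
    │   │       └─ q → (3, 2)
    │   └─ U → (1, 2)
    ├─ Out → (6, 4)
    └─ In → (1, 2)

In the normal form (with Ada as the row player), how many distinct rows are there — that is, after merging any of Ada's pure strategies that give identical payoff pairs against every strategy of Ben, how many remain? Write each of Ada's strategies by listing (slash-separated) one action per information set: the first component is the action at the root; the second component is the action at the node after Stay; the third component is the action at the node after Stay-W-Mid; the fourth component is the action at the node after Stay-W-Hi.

Ada has 36 pure strategies: Stay/W/z/r, Stay/W/z/q, Stay/W/x/r, Stay/W/x/q, Stay/W/w/r, Stay/W/w/q, Stay/U/z/r, Stay/U/z/q, Stay/U/x/r, Stay/U/x/q, Stay/U/w/r, Stay/U/w/q, Out/W/z/r, Out/W/z/q, Out/W/x/r, Out/W/x/q, Out/W/w/r, Out/W/w/q, Out/U/z/r, Out/U/z/q, Out/U/x/r, Out/U/x/q, Out/U/w/r, Out/U/w/q, In/W/z/r, In/W/z/q, In/W/x/r, In/W/x/q, In/W/w/r, In/W/w/q, In/U/z/r, In/U/z/q, In/U/x/r, In/U/x/q, In/U/w/r, In/U/w/q. Columns: Mid, Hi.
{Stay/W/z/r} → row (3,1) (2,0)
{Stay/W/z/q} → row (3,1) (3,2)
{Stay/W/x/r} → row (5,1) (2,0)
{Stay/W/x/q} → row (5,1) (3,2)
{Stay/W/w/r} → row (2,5) (2,0)
{Stay/W/w/q} → row (2,5) (3,2)
{Stay/U/z/r, Stay/U/z/q, Stay/U/x/r, Stay/U/x/q, Stay/U/w/r, Stay/U/w/q, In/W/z/r, In/W/z/q, In/W/x/r, In/W/x/q, In/W/w/r, In/W/w/q, In/U/z/r, In/U/z/q, In/U/x/r, In/U/x/q, In/U/w/r, In/U/w/q} → row (1,2) (1,2)
{Out/W/z/r, Out/W/z/q, Out/W/x/r, Out/W/x/q, Out/W/w/r, Out/W/w/q, Out/U/z/r, Out/U/z/q, Out/U/x/r, Out/U/x/q, Out/U/w/r, Out/U/w/q} → row (6,4) (6,4)
That's 8 distinct rows out of 36 strategies.

8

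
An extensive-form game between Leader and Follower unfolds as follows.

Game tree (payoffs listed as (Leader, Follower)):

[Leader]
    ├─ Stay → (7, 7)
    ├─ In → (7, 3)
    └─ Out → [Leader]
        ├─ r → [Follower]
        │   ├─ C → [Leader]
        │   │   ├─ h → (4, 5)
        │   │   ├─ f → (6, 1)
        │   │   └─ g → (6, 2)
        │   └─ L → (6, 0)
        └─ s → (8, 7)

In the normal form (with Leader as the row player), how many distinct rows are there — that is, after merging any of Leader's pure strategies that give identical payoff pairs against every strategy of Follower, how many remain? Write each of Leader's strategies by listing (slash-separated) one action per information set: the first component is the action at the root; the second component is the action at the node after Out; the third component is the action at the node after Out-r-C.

6

Leader has 18 pure strategies: Stay/r/h, Stay/r/f, Stay/r/g, Stay/s/h, Stay/s/f, Stay/s/g, In/r/h, In/r/f, In/r/g, In/s/h, In/s/f, In/s/g, Out/r/h, Out/r/f, Out/r/g, Out/s/h, Out/s/f, Out/s/g. Columns: C, L.
{Stay/r/h, Stay/r/f, Stay/r/g, Stay/s/h, Stay/s/f, Stay/s/g} → row (7,7) (7,7)
{In/r/h, In/r/f, In/r/g, In/s/h, In/s/f, In/s/g} → row (7,3) (7,3)
{Out/r/h} → row (4,5) (6,0)
{Out/r/f} → row (6,1) (6,0)
{Out/r/g} → row (6,2) (6,0)
{Out/s/h, Out/s/f, Out/s/g} → row (8,7) (8,7)
That's 6 distinct rows out of 18 strategies.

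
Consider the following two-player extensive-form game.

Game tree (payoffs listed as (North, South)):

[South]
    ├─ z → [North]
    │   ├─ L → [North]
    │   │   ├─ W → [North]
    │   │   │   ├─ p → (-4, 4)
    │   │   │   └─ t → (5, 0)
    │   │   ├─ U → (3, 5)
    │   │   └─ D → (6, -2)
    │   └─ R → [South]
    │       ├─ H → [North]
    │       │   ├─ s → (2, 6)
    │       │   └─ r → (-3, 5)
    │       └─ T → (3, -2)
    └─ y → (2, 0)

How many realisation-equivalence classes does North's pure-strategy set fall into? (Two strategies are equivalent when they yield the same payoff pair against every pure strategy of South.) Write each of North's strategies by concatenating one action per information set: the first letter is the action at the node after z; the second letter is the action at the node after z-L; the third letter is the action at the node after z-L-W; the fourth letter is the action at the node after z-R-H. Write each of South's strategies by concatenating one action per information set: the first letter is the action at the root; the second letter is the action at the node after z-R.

North has 24 pure strategies: LWps, LWpr, LWts, LWtr, LUps, LUpr, LUts, LUtr, LDps, LDpr, LDts, LDtr, RWps, RWpr, RWts, RWtr, RUps, RUpr, RUts, RUtr, RDps, RDpr, RDts, RDtr. Columns: zH, zT, yH, yT.
{LWps, LWpr} → row (-4,4) (-4,4) (2,0) (2,0)
{LWts, LWtr} → row (5,0) (5,0) (2,0) (2,0)
{LUps, LUpr, LUts, LUtr} → row (3,5) (3,5) (2,0) (2,0)
{LDps, LDpr, LDts, LDtr} → row (6,-2) (6,-2) (2,0) (2,0)
{RWps, RWts, RUps, RUts, RDps, RDts} → row (2,6) (3,-2) (2,0) (2,0)
{RWpr, RWtr, RUpr, RUtr, RDpr, RDtr} → row (-3,5) (3,-2) (2,0) (2,0)
That's 6 distinct rows out of 24 strategies.

6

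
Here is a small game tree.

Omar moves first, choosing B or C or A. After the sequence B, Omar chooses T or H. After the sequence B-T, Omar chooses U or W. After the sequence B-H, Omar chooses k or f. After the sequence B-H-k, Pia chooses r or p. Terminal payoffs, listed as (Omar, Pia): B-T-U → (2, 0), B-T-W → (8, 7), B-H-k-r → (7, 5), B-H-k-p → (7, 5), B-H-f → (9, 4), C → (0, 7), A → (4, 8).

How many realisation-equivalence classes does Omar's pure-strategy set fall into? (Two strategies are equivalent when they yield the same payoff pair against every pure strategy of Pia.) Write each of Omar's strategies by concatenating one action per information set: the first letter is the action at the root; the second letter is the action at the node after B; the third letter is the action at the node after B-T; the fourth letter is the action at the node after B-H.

Omar has 24 pure strategies: BTUk, BTUf, BTWk, BTWf, BHUk, BHUf, BHWk, BHWf, CTUk, CTUf, CTWk, CTWf, CHUk, CHUf, CHWk, CHWf, ATUk, ATUf, ATWk, ATWf, AHUk, AHUf, AHWk, AHWf. Columns: r, p.
{BTUk, BTUf} → row (2,0) (2,0)
{BTWk, BTWf} → row (8,7) (8,7)
{BHUk, BHWk} → row (7,5) (7,5)
{BHUf, BHWf} → row (9,4) (9,4)
{CTUk, CTUf, CTWk, CTWf, CHUk, CHUf, CHWk, CHWf} → row (0,7) (0,7)
{ATUk, ATUf, ATWk, ATWf, AHUk, AHUf, AHWk, AHWf} → row (4,8) (4,8)
That's 6 distinct rows out of 24 strategies.

6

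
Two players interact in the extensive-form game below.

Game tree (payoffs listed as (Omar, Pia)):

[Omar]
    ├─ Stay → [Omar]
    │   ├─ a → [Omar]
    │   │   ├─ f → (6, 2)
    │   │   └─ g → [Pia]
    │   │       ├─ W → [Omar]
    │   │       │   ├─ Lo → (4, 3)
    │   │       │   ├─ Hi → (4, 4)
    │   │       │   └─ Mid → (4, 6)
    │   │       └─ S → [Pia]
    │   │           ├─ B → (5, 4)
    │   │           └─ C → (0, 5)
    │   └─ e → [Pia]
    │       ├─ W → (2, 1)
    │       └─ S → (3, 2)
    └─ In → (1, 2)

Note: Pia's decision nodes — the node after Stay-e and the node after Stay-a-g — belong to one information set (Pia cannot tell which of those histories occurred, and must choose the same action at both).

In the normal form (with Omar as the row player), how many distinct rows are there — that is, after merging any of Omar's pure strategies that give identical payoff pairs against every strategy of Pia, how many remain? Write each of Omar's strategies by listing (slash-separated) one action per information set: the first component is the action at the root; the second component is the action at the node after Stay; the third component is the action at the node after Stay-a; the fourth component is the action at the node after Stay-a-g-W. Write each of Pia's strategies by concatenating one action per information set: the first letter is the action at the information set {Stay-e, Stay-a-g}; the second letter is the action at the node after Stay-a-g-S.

6

Omar has 24 pure strategies: Stay/a/f/Lo, Stay/a/f/Hi, Stay/a/f/Mid, Stay/a/g/Lo, Stay/a/g/Hi, Stay/a/g/Mid, Stay/e/f/Lo, Stay/e/f/Hi, Stay/e/f/Mid, Stay/e/g/Lo, Stay/e/g/Hi, Stay/e/g/Mid, In/a/f/Lo, In/a/f/Hi, In/a/f/Mid, In/a/g/Lo, In/a/g/Hi, In/a/g/Mid, In/e/f/Lo, In/e/f/Hi, In/e/f/Mid, In/e/g/Lo, In/e/g/Hi, In/e/g/Mid. Columns: WB, WC, SB, SC.
{Stay/a/f/Lo, Stay/a/f/Hi, Stay/a/f/Mid} → row (6,2) (6,2) (6,2) (6,2)
{Stay/a/g/Lo} → row (4,3) (4,3) (5,4) (0,5)
{Stay/a/g/Hi} → row (4,4) (4,4) (5,4) (0,5)
{Stay/a/g/Mid} → row (4,6) (4,6) (5,4) (0,5)
{Stay/e/f/Lo, Stay/e/f/Hi, Stay/e/f/Mid, Stay/e/g/Lo, Stay/e/g/Hi, Stay/e/g/Mid} → row (2,1) (2,1) (3,2) (3,2)
{In/a/f/Lo, In/a/f/Hi, In/a/f/Mid, In/a/g/Lo, In/a/g/Hi, In/a/g/Mid, In/e/f/Lo, In/e/f/Hi, In/e/f/Mid, In/e/g/Lo, In/e/g/Hi, In/e/g/Mid} → row (1,2) (1,2) (1,2) (1,2)
That's 6 distinct rows out of 24 strategies.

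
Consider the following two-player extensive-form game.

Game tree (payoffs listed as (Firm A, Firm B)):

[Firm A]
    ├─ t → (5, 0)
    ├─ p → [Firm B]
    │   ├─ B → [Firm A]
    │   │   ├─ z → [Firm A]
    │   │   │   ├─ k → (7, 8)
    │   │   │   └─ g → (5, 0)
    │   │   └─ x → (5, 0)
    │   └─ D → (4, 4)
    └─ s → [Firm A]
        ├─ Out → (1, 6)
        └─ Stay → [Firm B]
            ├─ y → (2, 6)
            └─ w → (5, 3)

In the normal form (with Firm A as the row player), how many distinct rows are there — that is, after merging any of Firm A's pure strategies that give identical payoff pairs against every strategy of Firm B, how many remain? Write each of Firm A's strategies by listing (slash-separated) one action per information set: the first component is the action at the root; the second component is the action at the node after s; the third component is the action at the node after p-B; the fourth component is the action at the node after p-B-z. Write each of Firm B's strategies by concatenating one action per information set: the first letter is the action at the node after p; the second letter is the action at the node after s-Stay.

Firm A has 24 pure strategies: t/Out/z/k, t/Out/z/g, t/Out/x/k, t/Out/x/g, t/Stay/z/k, t/Stay/z/g, t/Stay/x/k, t/Stay/x/g, p/Out/z/k, p/Out/z/g, p/Out/x/k, p/Out/x/g, p/Stay/z/k, p/Stay/z/g, p/Stay/x/k, p/Stay/x/g, s/Out/z/k, s/Out/z/g, s/Out/x/k, s/Out/x/g, s/Stay/z/k, s/Stay/z/g, s/Stay/x/k, s/Stay/x/g. Columns: By, Bw, Dy, Dw.
{t/Out/z/k, t/Out/z/g, t/Out/x/k, t/Out/x/g, t/Stay/z/k, t/Stay/z/g, t/Stay/x/k, t/Stay/x/g} → row (5,0) (5,0) (5,0) (5,0)
{p/Out/z/k, p/Stay/z/k} → row (7,8) (7,8) (4,4) (4,4)
{p/Out/z/g, p/Out/x/k, p/Out/x/g, p/Stay/z/g, p/Stay/x/k, p/Stay/x/g} → row (5,0) (5,0) (4,4) (4,4)
{s/Out/z/k, s/Out/z/g, s/Out/x/k, s/Out/x/g} → row (1,6) (1,6) (1,6) (1,6)
{s/Stay/z/k, s/Stay/z/g, s/Stay/x/k, s/Stay/x/g} → row (2,6) (5,3) (2,6) (5,3)
That's 5 distinct rows out of 24 strategies.

5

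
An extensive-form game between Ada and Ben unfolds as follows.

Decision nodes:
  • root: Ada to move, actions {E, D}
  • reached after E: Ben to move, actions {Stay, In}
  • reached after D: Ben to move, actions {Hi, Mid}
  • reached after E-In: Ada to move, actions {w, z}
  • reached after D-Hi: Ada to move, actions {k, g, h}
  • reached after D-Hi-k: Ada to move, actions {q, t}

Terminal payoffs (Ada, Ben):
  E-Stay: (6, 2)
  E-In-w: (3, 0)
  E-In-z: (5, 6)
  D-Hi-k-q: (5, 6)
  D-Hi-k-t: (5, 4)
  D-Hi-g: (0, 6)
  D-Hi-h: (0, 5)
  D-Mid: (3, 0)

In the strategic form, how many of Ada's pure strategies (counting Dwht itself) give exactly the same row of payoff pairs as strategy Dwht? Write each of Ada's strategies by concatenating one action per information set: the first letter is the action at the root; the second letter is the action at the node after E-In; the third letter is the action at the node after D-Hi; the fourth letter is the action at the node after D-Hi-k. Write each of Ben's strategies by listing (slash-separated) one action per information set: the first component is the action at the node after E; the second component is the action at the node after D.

4

Row for Dwht (columns Stay/Hi, Stay/Mid, In/Hi, In/Mid): (0,5) (3,0) (0,5) (3,0).
Under Dwht, Ada's choice at the node after E-In and at the node after D-Hi-k can never be reached regardless of what Ben does, so varying those choices leaves every outcome unchanged.
Holding the reachable choices fixed and varying the unreachable ones freely already gives 2 × 2 = 4 equivalent strategies.
No other strategy reproduces this row, so those 4 are the full class: Dwhq, Dwht, Dzhq, Dzht.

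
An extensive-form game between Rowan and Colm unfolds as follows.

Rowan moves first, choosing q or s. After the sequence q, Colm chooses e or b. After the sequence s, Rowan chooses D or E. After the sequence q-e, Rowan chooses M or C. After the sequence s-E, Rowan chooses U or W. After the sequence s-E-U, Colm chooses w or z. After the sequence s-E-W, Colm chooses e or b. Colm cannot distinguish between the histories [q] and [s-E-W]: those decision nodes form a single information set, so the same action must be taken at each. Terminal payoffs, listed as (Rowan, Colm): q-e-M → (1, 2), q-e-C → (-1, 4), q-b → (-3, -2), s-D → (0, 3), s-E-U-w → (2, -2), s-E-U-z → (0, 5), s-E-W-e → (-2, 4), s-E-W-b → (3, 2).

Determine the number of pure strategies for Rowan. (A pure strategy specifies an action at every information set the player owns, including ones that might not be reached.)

16

Rowan owns the root with actions {q, s} — two choices.
Rowan owns the node after s with actions {D, E} — two choices.
Rowan owns the node after q-e with actions {M, C} — two choices.
Rowan owns the node after s-E with actions {U, W} — two choices.
A pure strategy fixes one action at each information set independently, so the count is the product 2 × 2 × 2 × 2 = 16.
(For reference, Colm has 4 pure strategies, giving a 16×4 normal-form matrix.)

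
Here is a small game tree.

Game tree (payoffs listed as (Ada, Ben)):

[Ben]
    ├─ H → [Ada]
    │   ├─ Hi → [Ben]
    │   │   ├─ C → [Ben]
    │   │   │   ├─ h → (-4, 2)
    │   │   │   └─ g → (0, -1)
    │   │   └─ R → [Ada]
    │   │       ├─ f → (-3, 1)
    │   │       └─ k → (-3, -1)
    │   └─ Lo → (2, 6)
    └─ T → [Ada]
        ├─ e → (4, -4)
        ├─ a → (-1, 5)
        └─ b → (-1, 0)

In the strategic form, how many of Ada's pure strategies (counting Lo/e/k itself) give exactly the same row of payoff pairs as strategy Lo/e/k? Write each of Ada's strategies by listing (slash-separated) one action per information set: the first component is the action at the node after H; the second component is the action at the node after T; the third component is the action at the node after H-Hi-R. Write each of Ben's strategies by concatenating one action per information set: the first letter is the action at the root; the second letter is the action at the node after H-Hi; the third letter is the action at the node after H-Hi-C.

Row for Lo/e/k (columns HCh, HCg, HRh, HRg, TCh, TCg, TRh, TRg): (2,6) (2,6) (2,6) (2,6) (4,-4) (4,-4) (4,-4) (4,-4).
Under Lo/e/k, Ada's choice at the node after H-Hi-R can never be reached regardless of what Ben does, so varying those choices leaves every outcome unchanged.
Holding the reachable choices fixed and varying the unreachable one freely already gives 2 equivalent strategies.
No other strategy reproduces this row, so those 2 are the full class: Lo/e/f, Lo/e/k.

2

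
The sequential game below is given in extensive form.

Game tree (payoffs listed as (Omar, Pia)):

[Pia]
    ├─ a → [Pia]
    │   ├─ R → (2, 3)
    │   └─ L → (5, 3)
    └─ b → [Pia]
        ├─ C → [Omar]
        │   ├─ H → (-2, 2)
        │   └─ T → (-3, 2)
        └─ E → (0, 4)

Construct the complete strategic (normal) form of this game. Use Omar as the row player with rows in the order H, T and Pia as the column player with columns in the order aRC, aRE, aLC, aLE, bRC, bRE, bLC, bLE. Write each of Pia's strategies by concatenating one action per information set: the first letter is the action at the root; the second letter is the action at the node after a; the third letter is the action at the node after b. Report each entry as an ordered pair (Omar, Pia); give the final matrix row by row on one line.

H: (2,3) (2,3) (5,3) (5,3) (-2,2) (0,4) (-2,2) (0,4) | T: (2,3) (2,3) (5,3) (5,3) (-3,2) (0,4) (-3,2) (0,4)

Row H: aRC→(2,3), aRE→(2,3), aLC→(5,3), aLE→(5,3), bRC→(-2,2), bRE→(0,4), bLC→(-2,2), bLE→(0,4)
Row T: aRC→(2,3), aRE→(2,3), aLC→(5,3), aLE→(5,3), bRC→(-3,2), bRE→(0,4), bLC→(-3,2), bLE→(0,4)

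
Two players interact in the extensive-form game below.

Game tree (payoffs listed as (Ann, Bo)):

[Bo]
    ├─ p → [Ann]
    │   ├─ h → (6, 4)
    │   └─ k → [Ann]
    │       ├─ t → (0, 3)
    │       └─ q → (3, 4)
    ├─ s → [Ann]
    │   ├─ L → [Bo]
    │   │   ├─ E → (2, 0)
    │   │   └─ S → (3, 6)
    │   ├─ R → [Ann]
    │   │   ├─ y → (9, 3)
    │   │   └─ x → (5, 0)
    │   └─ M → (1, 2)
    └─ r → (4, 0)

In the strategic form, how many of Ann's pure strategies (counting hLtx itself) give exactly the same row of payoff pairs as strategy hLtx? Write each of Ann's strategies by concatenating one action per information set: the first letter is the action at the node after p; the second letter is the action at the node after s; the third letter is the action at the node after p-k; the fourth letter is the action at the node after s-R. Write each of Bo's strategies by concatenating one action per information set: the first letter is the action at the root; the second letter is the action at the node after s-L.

4

Row for hLtx (columns pE, pS, sE, sS, rE, rS): (6,4) (6,4) (2,0) (3,6) (4,0) (4,0).
Under hLtx, Ann's choice at the node after p-k and at the node after s-R can never be reached regardless of what Bo does, so varying those choices leaves every outcome unchanged.
Holding the reachable choices fixed and varying the unreachable ones freely already gives 2 × 2 = 4 equivalent strategies.
No other strategy reproduces this row, so those 4 are the full class: hLty, hLtx, hLqy, hLqx.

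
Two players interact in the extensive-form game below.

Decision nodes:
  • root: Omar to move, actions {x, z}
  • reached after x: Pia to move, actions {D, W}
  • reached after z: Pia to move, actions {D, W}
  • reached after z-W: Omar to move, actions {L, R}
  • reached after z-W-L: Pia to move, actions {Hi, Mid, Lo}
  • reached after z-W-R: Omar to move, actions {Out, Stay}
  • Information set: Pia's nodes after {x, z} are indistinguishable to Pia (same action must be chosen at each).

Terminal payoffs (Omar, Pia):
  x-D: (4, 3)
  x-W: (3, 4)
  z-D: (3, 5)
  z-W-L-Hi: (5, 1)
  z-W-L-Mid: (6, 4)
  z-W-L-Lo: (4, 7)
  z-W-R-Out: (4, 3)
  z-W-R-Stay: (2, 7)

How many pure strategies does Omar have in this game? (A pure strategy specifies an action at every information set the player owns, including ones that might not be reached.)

8

Omar owns the root with actions {x, z} — two choices.
Omar owns the node after z-W with actions {L, R} — two choices.
Omar owns the node after z-W-R with actions {Out, Stay} — two choices.
A pure strategy fixes one action at each information set independently, so the count is the product 2 × 2 × 2 = 8.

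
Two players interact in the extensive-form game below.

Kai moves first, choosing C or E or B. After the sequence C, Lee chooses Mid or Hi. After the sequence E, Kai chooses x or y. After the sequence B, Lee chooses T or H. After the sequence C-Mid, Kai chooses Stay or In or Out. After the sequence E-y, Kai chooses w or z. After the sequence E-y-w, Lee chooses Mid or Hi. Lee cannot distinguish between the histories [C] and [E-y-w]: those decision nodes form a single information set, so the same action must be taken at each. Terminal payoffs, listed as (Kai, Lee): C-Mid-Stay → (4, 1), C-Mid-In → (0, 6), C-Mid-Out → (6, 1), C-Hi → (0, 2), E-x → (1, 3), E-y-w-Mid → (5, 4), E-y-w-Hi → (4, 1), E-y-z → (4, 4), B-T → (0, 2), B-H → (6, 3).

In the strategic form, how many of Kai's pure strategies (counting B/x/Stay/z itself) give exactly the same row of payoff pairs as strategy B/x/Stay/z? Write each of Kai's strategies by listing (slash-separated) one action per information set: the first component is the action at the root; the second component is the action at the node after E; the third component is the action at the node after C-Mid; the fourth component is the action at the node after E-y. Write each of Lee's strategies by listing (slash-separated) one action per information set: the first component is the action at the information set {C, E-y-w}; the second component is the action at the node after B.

12

Row for B/x/Stay/z (columns Mid/T, Mid/H, Hi/T, Hi/H): (0,2) (6,3) (0,2) (6,3).
Under B/x/Stay/z, Kai's choice at the node after E and at the node after C-Mid and at the node after E-y can never be reached regardless of what Lee does, so varying those choices leaves every outcome unchanged.
Holding the reachable choices fixed and varying the unreachable ones freely already gives 2 × 3 × 2 = 12 equivalent strategies.
No other strategy reproduces this row, so those 12 are the full class: B/x/Stay/w, B/x/Stay/z, B/x/In/w, B/x/In/z, B/x/Out/w, B/x/Out/z, B/y/Stay/w, B/y/Stay/z, B/y/In/w, B/y/In/z, B/y/Out/w, B/y/Out/z.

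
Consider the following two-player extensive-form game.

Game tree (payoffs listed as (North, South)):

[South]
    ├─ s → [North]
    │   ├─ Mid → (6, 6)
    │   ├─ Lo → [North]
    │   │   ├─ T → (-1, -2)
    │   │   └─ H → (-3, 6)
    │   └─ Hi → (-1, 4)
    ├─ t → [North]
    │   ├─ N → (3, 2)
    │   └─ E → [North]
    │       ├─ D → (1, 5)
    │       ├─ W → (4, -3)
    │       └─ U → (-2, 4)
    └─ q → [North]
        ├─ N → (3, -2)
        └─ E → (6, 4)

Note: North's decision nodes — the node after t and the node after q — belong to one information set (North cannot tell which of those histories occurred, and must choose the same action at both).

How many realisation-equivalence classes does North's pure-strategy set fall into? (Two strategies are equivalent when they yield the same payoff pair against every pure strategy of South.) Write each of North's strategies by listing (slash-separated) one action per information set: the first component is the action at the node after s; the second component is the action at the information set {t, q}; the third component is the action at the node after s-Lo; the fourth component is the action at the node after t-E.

North has 36 pure strategies: Mid/N/T/D, Mid/N/T/W, Mid/N/T/U, Mid/N/H/D, Mid/N/H/W, Mid/N/H/U, Mid/E/T/D, Mid/E/T/W, Mid/E/T/U, Mid/E/H/D, Mid/E/H/W, Mid/E/H/U, Lo/N/T/D, Lo/N/T/W, Lo/N/T/U, Lo/N/H/D, Lo/N/H/W, Lo/N/H/U, Lo/E/T/D, Lo/E/T/W, Lo/E/T/U, Lo/E/H/D, Lo/E/H/W, Lo/E/H/U, Hi/N/T/D, Hi/N/T/W, Hi/N/T/U, Hi/N/H/D, Hi/N/H/W, Hi/N/H/U, Hi/E/T/D, Hi/E/T/W, Hi/E/T/U, Hi/E/H/D, Hi/E/H/W, Hi/E/H/U. Columns: s, t, q.
{Mid/N/T/D, Mid/N/T/W, Mid/N/T/U, Mid/N/H/D, Mid/N/H/W, Mid/N/H/U} → row (6,6) (3,2) (3,-2)
{Mid/E/T/D, Mid/E/H/D} → row (6,6) (1,5) (6,4)
{Mid/E/T/W, Mid/E/H/W} → row (6,6) (4,-3) (6,4)
{Mid/E/T/U, Mid/E/H/U} → row (6,6) (-2,4) (6,4)
{Lo/N/T/D, Lo/N/T/W, Lo/N/T/U} → row (-1,-2) (3,2) (3,-2)
{Lo/N/H/D, Lo/N/H/W, Lo/N/H/U} → row (-3,6) (3,2) (3,-2)
{Lo/E/T/D} → row (-1,-2) (1,5) (6,4)
{Lo/E/T/W} → row (-1,-2) (4,-3) (6,4)
{Lo/E/T/U} → row (-1,-2) (-2,4) (6,4)
{Lo/E/H/D} → row (-3,6) (1,5) (6,4)
{Lo/E/H/W} → row (-3,6) (4,-3) (6,4)
{Lo/E/H/U} → row (-3,6) (-2,4) (6,4)
{Hi/N/T/D, Hi/N/T/W, Hi/N/T/U, Hi/N/H/D, Hi/N/H/W, Hi/N/H/U} → row (-1,4) (3,2) (3,-2)
{Hi/E/T/D, Hi/E/H/D} → row (-1,4) (1,5) (6,4)
{Hi/E/T/W, Hi/E/H/W} → row (-1,4) (4,-3) (6,4)
{Hi/E/T/U, Hi/E/H/U} → row (-1,4) (-2,4) (6,4)
That's 16 distinct rows out of 36 strategies.

16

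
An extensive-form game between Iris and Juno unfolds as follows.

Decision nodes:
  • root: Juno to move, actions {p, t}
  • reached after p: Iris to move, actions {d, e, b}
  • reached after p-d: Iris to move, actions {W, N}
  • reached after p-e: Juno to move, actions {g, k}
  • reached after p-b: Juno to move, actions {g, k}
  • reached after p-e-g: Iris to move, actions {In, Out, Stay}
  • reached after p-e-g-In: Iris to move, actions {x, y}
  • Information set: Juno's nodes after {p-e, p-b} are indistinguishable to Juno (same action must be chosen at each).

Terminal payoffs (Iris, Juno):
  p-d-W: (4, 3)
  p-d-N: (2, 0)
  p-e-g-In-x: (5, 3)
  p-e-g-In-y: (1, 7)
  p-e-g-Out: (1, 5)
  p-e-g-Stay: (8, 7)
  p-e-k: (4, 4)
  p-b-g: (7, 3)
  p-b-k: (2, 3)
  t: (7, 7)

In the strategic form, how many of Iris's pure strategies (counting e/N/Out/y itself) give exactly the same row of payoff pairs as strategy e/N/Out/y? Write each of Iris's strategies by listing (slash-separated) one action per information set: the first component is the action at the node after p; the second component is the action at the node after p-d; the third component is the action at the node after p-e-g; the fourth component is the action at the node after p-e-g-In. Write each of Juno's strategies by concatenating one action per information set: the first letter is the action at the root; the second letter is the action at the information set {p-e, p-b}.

Row for e/N/Out/y (columns pg, pk, tg, tk): (1,5) (4,4) (7,7) (7,7).
Under e/N/Out/y, Iris's choice at the node after p-d and at the node after p-e-g-In can never be reached regardless of what Juno does, so varying those choices leaves every outcome unchanged.
Holding the reachable choices fixed and varying the unreachable ones freely already gives 2 × 2 = 4 equivalent strategies.
No other strategy reproduces this row, so those 4 are the full class: e/W/Out/x, e/W/Out/y, e/N/Out/x, e/N/Out/y.

4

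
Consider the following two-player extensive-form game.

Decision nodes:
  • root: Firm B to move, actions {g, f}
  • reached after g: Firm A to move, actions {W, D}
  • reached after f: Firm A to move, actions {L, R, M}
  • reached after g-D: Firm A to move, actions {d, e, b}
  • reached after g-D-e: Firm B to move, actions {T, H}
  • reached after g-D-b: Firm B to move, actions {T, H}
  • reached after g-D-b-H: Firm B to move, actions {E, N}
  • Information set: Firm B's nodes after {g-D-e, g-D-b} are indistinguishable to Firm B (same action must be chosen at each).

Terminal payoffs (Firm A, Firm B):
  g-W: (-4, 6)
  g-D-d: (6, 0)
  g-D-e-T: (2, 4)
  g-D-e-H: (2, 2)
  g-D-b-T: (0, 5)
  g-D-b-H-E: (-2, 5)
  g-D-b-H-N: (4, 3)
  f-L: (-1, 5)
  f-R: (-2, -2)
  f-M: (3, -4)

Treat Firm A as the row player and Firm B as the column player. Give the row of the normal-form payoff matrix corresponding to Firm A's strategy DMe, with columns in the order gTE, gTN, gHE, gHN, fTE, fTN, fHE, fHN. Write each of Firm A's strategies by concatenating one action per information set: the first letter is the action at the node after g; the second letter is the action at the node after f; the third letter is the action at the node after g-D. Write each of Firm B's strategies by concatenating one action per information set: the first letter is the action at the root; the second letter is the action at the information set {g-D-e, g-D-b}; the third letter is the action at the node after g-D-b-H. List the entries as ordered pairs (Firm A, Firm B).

(2,4) (2,4) (2,2) (2,2) (3,-4) (3,-4) (3,-4) (3,-4)

vs gTE: Firm B plays g → Firm A plays D at [g] → Firm A plays e at [g-D] → Firm B plays T at [g-D-e] → (2, 4)
vs gTN: Firm B plays g → Firm A plays D at [g] → Firm A plays e at [g-D] → Firm B plays T at [g-D-e] → (2, 4)
vs gHE: Firm B plays g → Firm A plays D at [g] → Firm A plays e at [g-D] → Firm B plays H at [g-D-e] → (2, 2)
vs gHN: Firm B plays g → Firm A plays D at [g] → Firm A plays e at [g-D] → Firm B plays H at [g-D-e] → (2, 2)
vs fTE: Firm B plays f → Firm A plays M at [f] → (3, -4)
vs fTN: Firm B plays f → Firm A plays M at [f] → (3, -4)
vs fHE: Firm B plays f → Firm A plays M at [f] → (3, -4)
vs fHN: Firm B plays f → Firm A plays M at [f] → (3, -4)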